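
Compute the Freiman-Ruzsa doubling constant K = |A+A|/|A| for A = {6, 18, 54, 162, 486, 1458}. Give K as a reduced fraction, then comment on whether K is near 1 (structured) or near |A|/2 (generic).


|A| = 6.
Compute A + A by enumerating all 36 pairs.
A + A = {12, 24, 36, 60, 72, 108, 168, 180, 216, 324, 492, 504, 540, 648, 972, 1464, 1476, 1512, 1620, 1944, 2916}, so |A + A| = 21.
K = |A + A| / |A| = 21/6 = 7/2 ≈ 3.5000.
Reference: AP of size 6 gives K = 11/6 ≈ 1.8333; a fully generic set of size 6 gives K ≈ 3.5000.

|A| = 6, |A + A| = 21, K = 21/6 = 7/2.


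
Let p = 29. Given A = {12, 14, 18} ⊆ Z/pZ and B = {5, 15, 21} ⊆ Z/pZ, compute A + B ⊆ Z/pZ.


Work in Z/29Z: reduce every sum a + b modulo 29.
Enumerate all 9 pairs:
a = 12: 12+5=17, 12+15=27, 12+21=4
a = 14: 14+5=19, 14+15=0, 14+21=6
a = 18: 18+5=23, 18+15=4, 18+21=10
Distinct residues collected: {0, 4, 6, 10, 17, 19, 23, 27}
|A + B| = 8 (out of 29 total residues).

A + B = {0, 4, 6, 10, 17, 19, 23, 27}


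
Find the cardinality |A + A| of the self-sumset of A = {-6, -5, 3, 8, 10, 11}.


A + A = {a + a' : a, a' ∈ A}; |A| = 6.
General bounds: 2|A| - 1 ≤ |A + A| ≤ |A|(|A|+1)/2, i.e. 11 ≤ |A + A| ≤ 21.
Lower bound 2|A|-1 is attained iff A is an arithmetic progression.
Enumerate sums a + a' for a ≤ a' (symmetric, so this suffices):
a = -6: -6+-6=-12, -6+-5=-11, -6+3=-3, -6+8=2, -6+10=4, -6+11=5
a = -5: -5+-5=-10, -5+3=-2, -5+8=3, -5+10=5, -5+11=6
a = 3: 3+3=6, 3+8=11, 3+10=13, 3+11=14
a = 8: 8+8=16, 8+10=18, 8+11=19
a = 10: 10+10=20, 10+11=21
a = 11: 11+11=22
Distinct sums: {-12, -11, -10, -3, -2, 2, 3, 4, 5, 6, 11, 13, 14, 16, 18, 19, 20, 21, 22}
|A + A| = 19

|A + A| = 19


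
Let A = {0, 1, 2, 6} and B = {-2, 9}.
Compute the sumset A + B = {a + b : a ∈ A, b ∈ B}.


A + B = {a + b : a ∈ A, b ∈ B}.
Enumerate all |A|·|B| = 4·2 = 8 pairs (a, b) and collect distinct sums.
a = 0: 0+-2=-2, 0+9=9
a = 1: 1+-2=-1, 1+9=10
a = 2: 2+-2=0, 2+9=11
a = 6: 6+-2=4, 6+9=15
Collecting distinct sums: A + B = {-2, -1, 0, 4, 9, 10, 11, 15}
|A + B| = 8

A + B = {-2, -1, 0, 4, 9, 10, 11, 15}


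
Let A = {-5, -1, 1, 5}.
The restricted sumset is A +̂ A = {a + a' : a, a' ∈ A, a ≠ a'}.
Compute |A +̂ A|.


Restricted sumset: A +̂ A = {a + a' : a ∈ A, a' ∈ A, a ≠ a'}.
Equivalently, take A + A and drop any sum 2a that is achievable ONLY as a + a for a ∈ A (i.e. sums representable only with equal summands).
Enumerate pairs (a, a') with a < a' (symmetric, so each unordered pair gives one sum; this covers all a ≠ a'):
  -5 + -1 = -6
  -5 + 1 = -4
  -5 + 5 = 0
  -1 + 1 = 0
  -1 + 5 = 4
  1 + 5 = 6
Collected distinct sums: {-6, -4, 0, 4, 6}
|A +̂ A| = 5
(Reference bound: |A +̂ A| ≥ 2|A| - 3 for |A| ≥ 2, with |A| = 4 giving ≥ 5.)

|A +̂ A| = 5


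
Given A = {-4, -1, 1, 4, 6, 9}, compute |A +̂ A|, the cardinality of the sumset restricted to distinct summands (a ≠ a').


Restricted sumset: A +̂ A = {a + a' : a ∈ A, a' ∈ A, a ≠ a'}.
Equivalently, take A + A and drop any sum 2a that is achievable ONLY as a + a for a ∈ A (i.e. sums representable only with equal summands).
Enumerate pairs (a, a') with a < a' (symmetric, so each unordered pair gives one sum; this covers all a ≠ a'):
  -4 + -1 = -5
  -4 + 1 = -3
  -4 + 4 = 0
  -4 + 6 = 2
  -4 + 9 = 5
  -1 + 1 = 0
  -1 + 4 = 3
  -1 + 6 = 5
  -1 + 9 = 8
  1 + 4 = 5
  1 + 6 = 7
  1 + 9 = 10
  4 + 6 = 10
  4 + 9 = 13
  6 + 9 = 15
Collected distinct sums: {-5, -3, 0, 2, 3, 5, 7, 8, 10, 13, 15}
|A +̂ A| = 11
(Reference bound: |A +̂ A| ≥ 2|A| - 3 for |A| ≥ 2, with |A| = 6 giving ≥ 9.)

|A +̂ A| = 11


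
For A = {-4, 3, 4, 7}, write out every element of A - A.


A - A = {a - a' : a, a' ∈ A}.
Compute a - a' for each ordered pair (a, a'):
a = -4: -4--4=0, -4-3=-7, -4-4=-8, -4-7=-11
a = 3: 3--4=7, 3-3=0, 3-4=-1, 3-7=-4
a = 4: 4--4=8, 4-3=1, 4-4=0, 4-7=-3
a = 7: 7--4=11, 7-3=4, 7-4=3, 7-7=0
Collecting distinct values (and noting 0 appears from a-a):
A - A = {-11, -8, -7, -4, -3, -1, 0, 1, 3, 4, 7, 8, 11}
|A - A| = 13

A - A = {-11, -8, -7, -4, -3, -1, 0, 1, 3, 4, 7, 8, 11}


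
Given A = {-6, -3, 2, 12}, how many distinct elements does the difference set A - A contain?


A - A = {a - a' : a, a' ∈ A}; |A| = 4.
Bounds: 2|A|-1 ≤ |A - A| ≤ |A|² - |A| + 1, i.e. 7 ≤ |A - A| ≤ 13.
Note: 0 ∈ A - A always (from a - a). The set is symmetric: if d ∈ A - A then -d ∈ A - A.
Enumerate nonzero differences d = a - a' with a > a' (then include -d):
Positive differences: {3, 5, 8, 10, 15, 18}
Full difference set: {0} ∪ (positive diffs) ∪ (negative diffs).
|A - A| = 1 + 2·6 = 13 (matches direct enumeration: 13).

|A - A| = 13


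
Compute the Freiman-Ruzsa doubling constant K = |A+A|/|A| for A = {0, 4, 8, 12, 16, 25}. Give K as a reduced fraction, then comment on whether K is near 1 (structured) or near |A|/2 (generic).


|A| = 6.
Compute A + A by enumerating all 36 pairs.
A + A = {0, 4, 8, 12, 16, 20, 24, 25, 28, 29, 32, 33, 37, 41, 50}, so |A + A| = 15.
K = |A + A| / |A| = 15/6 = 5/2 ≈ 2.5000.
Reference: AP of size 6 gives K = 11/6 ≈ 1.8333; a fully generic set of size 6 gives K ≈ 3.5000.

|A| = 6, |A + A| = 15, K = 15/6 = 5/2.


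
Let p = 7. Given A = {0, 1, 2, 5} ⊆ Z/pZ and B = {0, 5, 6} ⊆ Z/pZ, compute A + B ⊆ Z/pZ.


Work in Z/7Z: reduce every sum a + b modulo 7.
Enumerate all 12 pairs:
a = 0: 0+0=0, 0+5=5, 0+6=6
a = 1: 1+0=1, 1+5=6, 1+6=0
a = 2: 2+0=2, 2+5=0, 2+6=1
a = 5: 5+0=5, 5+5=3, 5+6=4
Distinct residues collected: {0, 1, 2, 3, 4, 5, 6}
|A + B| = 7 (out of 7 total residues).

A + B = {0, 1, 2, 3, 4, 5, 6}


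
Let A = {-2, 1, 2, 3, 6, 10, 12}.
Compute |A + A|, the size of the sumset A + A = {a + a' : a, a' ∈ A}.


A + A = {a + a' : a, a' ∈ A}; |A| = 7.
General bounds: 2|A| - 1 ≤ |A + A| ≤ |A|(|A|+1)/2, i.e. 13 ≤ |A + A| ≤ 28.
Lower bound 2|A|-1 is attained iff A is an arithmetic progression.
Enumerate sums a + a' for a ≤ a' (symmetric, so this suffices):
a = -2: -2+-2=-4, -2+1=-1, -2+2=0, -2+3=1, -2+6=4, -2+10=8, -2+12=10
a = 1: 1+1=2, 1+2=3, 1+3=4, 1+6=7, 1+10=11, 1+12=13
a = 2: 2+2=4, 2+3=5, 2+6=8, 2+10=12, 2+12=14
a = 3: 3+3=6, 3+6=9, 3+10=13, 3+12=15
a = 6: 6+6=12, 6+10=16, 6+12=18
a = 10: 10+10=20, 10+12=22
a = 12: 12+12=24
Distinct sums: {-4, -1, 0, 1, 2, 3, 4, 5, 6, 7, 8, 9, 10, 11, 12, 13, 14, 15, 16, 18, 20, 22, 24}
|A + A| = 23

|A + A| = 23


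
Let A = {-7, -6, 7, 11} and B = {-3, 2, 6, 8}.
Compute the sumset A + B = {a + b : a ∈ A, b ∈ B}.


A + B = {a + b : a ∈ A, b ∈ B}.
Enumerate all |A|·|B| = 4·4 = 16 pairs (a, b) and collect distinct sums.
a = -7: -7+-3=-10, -7+2=-5, -7+6=-1, -7+8=1
a = -6: -6+-3=-9, -6+2=-4, -6+6=0, -6+8=2
a = 7: 7+-3=4, 7+2=9, 7+6=13, 7+8=15
a = 11: 11+-3=8, 11+2=13, 11+6=17, 11+8=19
Collecting distinct sums: A + B = {-10, -9, -5, -4, -1, 0, 1, 2, 4, 8, 9, 13, 15, 17, 19}
|A + B| = 15

A + B = {-10, -9, -5, -4, -1, 0, 1, 2, 4, 8, 9, 13, 15, 17, 19}


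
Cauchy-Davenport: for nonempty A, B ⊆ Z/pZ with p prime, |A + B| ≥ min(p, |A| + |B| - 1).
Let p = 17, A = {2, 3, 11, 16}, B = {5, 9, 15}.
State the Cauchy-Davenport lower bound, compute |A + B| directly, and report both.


Cauchy-Davenport: |A + B| ≥ min(p, |A| + |B| - 1) for A, B nonempty in Z/pZ.
|A| = 4, |B| = 3, p = 17.
CD lower bound = min(17, 4 + 3 - 1) = min(17, 6) = 6.
Compute A + B mod 17 directly:
a = 2: 2+5=7, 2+9=11, 2+15=0
a = 3: 3+5=8, 3+9=12, 3+15=1
a = 11: 11+5=16, 11+9=3, 11+15=9
a = 16: 16+5=4, 16+9=8, 16+15=14
A + B = {0, 1, 3, 4, 7, 8, 9, 11, 12, 14, 16}, so |A + B| = 11.
Verify: 11 ≥ 6? Yes ✓.

CD lower bound = 6, actual |A + B| = 11.


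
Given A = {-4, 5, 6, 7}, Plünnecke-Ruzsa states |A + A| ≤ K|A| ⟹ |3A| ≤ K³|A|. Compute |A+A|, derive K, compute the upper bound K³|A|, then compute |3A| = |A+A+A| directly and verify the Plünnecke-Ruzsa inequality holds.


|A| = 4.
Step 1: Compute A + A by enumerating all 16 pairs.
A + A = {-8, 1, 2, 3, 10, 11, 12, 13, 14}, so |A + A| = 9.
Step 2: Doubling constant K = |A + A|/|A| = 9/4 = 9/4 ≈ 2.2500.
Step 3: Plünnecke-Ruzsa gives |3A| ≤ K³·|A| = (2.2500)³ · 4 ≈ 45.5625.
Step 4: Compute 3A = A + A + A directly by enumerating all triples (a,b,c) ∈ A³; |3A| = 16.
Step 5: Check 16 ≤ 45.5625? Yes ✓.

K = 9/4, Plünnecke-Ruzsa bound K³|A| ≈ 45.5625, |3A| = 16, inequality holds.


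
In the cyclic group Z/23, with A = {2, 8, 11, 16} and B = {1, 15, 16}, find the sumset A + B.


Work in Z/23Z: reduce every sum a + b modulo 23.
Enumerate all 12 pairs:
a = 2: 2+1=3, 2+15=17, 2+16=18
a = 8: 8+1=9, 8+15=0, 8+16=1
a = 11: 11+1=12, 11+15=3, 11+16=4
a = 16: 16+1=17, 16+15=8, 16+16=9
Distinct residues collected: {0, 1, 3, 4, 8, 9, 12, 17, 18}
|A + B| = 9 (out of 23 total residues).

A + B = {0, 1, 3, 4, 8, 9, 12, 17, 18}


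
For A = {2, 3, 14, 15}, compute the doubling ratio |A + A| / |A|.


|A| = 4.
Compute A + A by enumerating all 16 pairs.
A + A = {4, 5, 6, 16, 17, 18, 28, 29, 30}, so |A + A| = 9.
K = |A + A| / |A| = 9/4 (already in lowest terms) ≈ 2.2500.
Reference: AP of size 4 gives K = 7/4 ≈ 1.7500; a fully generic set of size 4 gives K ≈ 2.5000.

|A| = 4, |A + A| = 9, K = 9/4.


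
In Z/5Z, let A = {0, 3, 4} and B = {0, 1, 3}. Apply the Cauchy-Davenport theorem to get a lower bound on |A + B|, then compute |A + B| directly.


Cauchy-Davenport: |A + B| ≥ min(p, |A| + |B| - 1) for A, B nonempty in Z/pZ.
|A| = 3, |B| = 3, p = 5.
CD lower bound = min(5, 3 + 3 - 1) = min(5, 5) = 5.
Compute A + B mod 5 directly:
a = 0: 0+0=0, 0+1=1, 0+3=3
a = 3: 3+0=3, 3+1=4, 3+3=1
a = 4: 4+0=4, 4+1=0, 4+3=2
A + B = {0, 1, 2, 3, 4}, so |A + B| = 5.
Verify: 5 ≥ 5? Yes ✓.

CD lower bound = 5, actual |A + B| = 5.


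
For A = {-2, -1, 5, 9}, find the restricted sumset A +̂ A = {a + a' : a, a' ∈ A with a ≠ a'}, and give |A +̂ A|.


Restricted sumset: A +̂ A = {a + a' : a ∈ A, a' ∈ A, a ≠ a'}.
Equivalently, take A + A and drop any sum 2a that is achievable ONLY as a + a for a ∈ A (i.e. sums representable only with equal summands).
Enumerate pairs (a, a') with a < a' (symmetric, so each unordered pair gives one sum; this covers all a ≠ a'):
  -2 + -1 = -3
  -2 + 5 = 3
  -2 + 9 = 7
  -1 + 5 = 4
  -1 + 9 = 8
  5 + 9 = 14
Collected distinct sums: {-3, 3, 4, 7, 8, 14}
|A +̂ A| = 6
(Reference bound: |A +̂ A| ≥ 2|A| - 3 for |A| ≥ 2, with |A| = 4 giving ≥ 5.)

|A +̂ A| = 6


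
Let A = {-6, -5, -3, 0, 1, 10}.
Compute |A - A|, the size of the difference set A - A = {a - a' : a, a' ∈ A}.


A - A = {a - a' : a, a' ∈ A}; |A| = 6.
Bounds: 2|A|-1 ≤ |A - A| ≤ |A|² - |A| + 1, i.e. 11 ≤ |A - A| ≤ 31.
Note: 0 ∈ A - A always (from a - a). The set is symmetric: if d ∈ A - A then -d ∈ A - A.
Enumerate nonzero differences d = a - a' with a > a' (then include -d):
Positive differences: {1, 2, 3, 4, 5, 6, 7, 9, 10, 13, 15, 16}
Full difference set: {0} ∪ (positive diffs) ∪ (negative diffs).
|A - A| = 1 + 2·12 = 25 (matches direct enumeration: 25).

|A - A| = 25


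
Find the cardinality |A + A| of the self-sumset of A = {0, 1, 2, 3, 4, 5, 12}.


A + A = {a + a' : a, a' ∈ A}; |A| = 7.
General bounds: 2|A| - 1 ≤ |A + A| ≤ |A|(|A|+1)/2, i.e. 13 ≤ |A + A| ≤ 28.
Lower bound 2|A|-1 is attained iff A is an arithmetic progression.
Enumerate sums a + a' for a ≤ a' (symmetric, so this suffices):
a = 0: 0+0=0, 0+1=1, 0+2=2, 0+3=3, 0+4=4, 0+5=5, 0+12=12
a = 1: 1+1=2, 1+2=3, 1+3=4, 1+4=5, 1+5=6, 1+12=13
a = 2: 2+2=4, 2+3=5, 2+4=6, 2+5=7, 2+12=14
a = 3: 3+3=6, 3+4=7, 3+5=8, 3+12=15
a = 4: 4+4=8, 4+5=9, 4+12=16
a = 5: 5+5=10, 5+12=17
a = 12: 12+12=24
Distinct sums: {0, 1, 2, 3, 4, 5, 6, 7, 8, 9, 10, 12, 13, 14, 15, 16, 17, 24}
|A + A| = 18

|A + A| = 18


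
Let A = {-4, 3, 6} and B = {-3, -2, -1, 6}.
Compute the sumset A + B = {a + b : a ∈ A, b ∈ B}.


A + B = {a + b : a ∈ A, b ∈ B}.
Enumerate all |A|·|B| = 3·4 = 12 pairs (a, b) and collect distinct sums.
a = -4: -4+-3=-7, -4+-2=-6, -4+-1=-5, -4+6=2
a = 3: 3+-3=0, 3+-2=1, 3+-1=2, 3+6=9
a = 6: 6+-3=3, 6+-2=4, 6+-1=5, 6+6=12
Collecting distinct sums: A + B = {-7, -6, -5, 0, 1, 2, 3, 4, 5, 9, 12}
|A + B| = 11

A + B = {-7, -6, -5, 0, 1, 2, 3, 4, 5, 9, 12}


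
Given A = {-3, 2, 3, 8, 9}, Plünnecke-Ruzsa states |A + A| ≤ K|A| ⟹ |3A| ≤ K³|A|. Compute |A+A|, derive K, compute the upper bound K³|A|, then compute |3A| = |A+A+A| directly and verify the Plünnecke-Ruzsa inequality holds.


|A| = 5.
Step 1: Compute A + A by enumerating all 25 pairs.
A + A = {-6, -1, 0, 4, 5, 6, 10, 11, 12, 16, 17, 18}, so |A + A| = 12.
Step 2: Doubling constant K = |A + A|/|A| = 12/5 = 12/5 ≈ 2.4000.
Step 3: Plünnecke-Ruzsa gives |3A| ≤ K³·|A| = (2.4000)³ · 5 ≈ 69.1200.
Step 4: Compute 3A = A + A + A directly by enumerating all triples (a,b,c) ∈ A³; |3A| = 22.
Step 5: Check 22 ≤ 69.1200? Yes ✓.

K = 12/5, Plünnecke-Ruzsa bound K³|A| ≈ 69.1200, |3A| = 22, inequality holds.


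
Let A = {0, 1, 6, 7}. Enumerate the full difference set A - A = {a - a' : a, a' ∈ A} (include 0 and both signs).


A - A = {a - a' : a, a' ∈ A}.
Compute a - a' for each ordered pair (a, a'):
a = 0: 0-0=0, 0-1=-1, 0-6=-6, 0-7=-7
a = 1: 1-0=1, 1-1=0, 1-6=-5, 1-7=-6
a = 6: 6-0=6, 6-1=5, 6-6=0, 6-7=-1
a = 7: 7-0=7, 7-1=6, 7-6=1, 7-7=0
Collecting distinct values (and noting 0 appears from a-a):
A - A = {-7, -6, -5, -1, 0, 1, 5, 6, 7}
|A - A| = 9

A - A = {-7, -6, -5, -1, 0, 1, 5, 6, 7}


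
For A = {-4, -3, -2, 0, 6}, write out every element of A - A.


A - A = {a - a' : a, a' ∈ A}.
Compute a - a' for each ordered pair (a, a'):
a = -4: -4--4=0, -4--3=-1, -4--2=-2, -4-0=-4, -4-6=-10
a = -3: -3--4=1, -3--3=0, -3--2=-1, -3-0=-3, -3-6=-9
a = -2: -2--4=2, -2--3=1, -2--2=0, -2-0=-2, -2-6=-8
a = 0: 0--4=4, 0--3=3, 0--2=2, 0-0=0, 0-6=-6
a = 6: 6--4=10, 6--3=9, 6--2=8, 6-0=6, 6-6=0
Collecting distinct values (and noting 0 appears from a-a):
A - A = {-10, -9, -8, -6, -4, -3, -2, -1, 0, 1, 2, 3, 4, 6, 8, 9, 10}
|A - A| = 17

A - A = {-10, -9, -8, -6, -4, -3, -2, -1, 0, 1, 2, 3, 4, 6, 8, 9, 10}


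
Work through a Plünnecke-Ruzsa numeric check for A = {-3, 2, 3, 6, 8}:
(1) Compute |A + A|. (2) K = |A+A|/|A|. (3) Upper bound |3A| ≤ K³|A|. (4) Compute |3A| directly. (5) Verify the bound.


|A| = 5.
Step 1: Compute A + A by enumerating all 25 pairs.
A + A = {-6, -1, 0, 3, 4, 5, 6, 8, 9, 10, 11, 12, 14, 16}, so |A + A| = 14.
Step 2: Doubling constant K = |A + A|/|A| = 14/5 = 14/5 ≈ 2.8000.
Step 3: Plünnecke-Ruzsa gives |3A| ≤ K³·|A| = (2.8000)³ · 5 ≈ 109.7600.
Step 4: Compute 3A = A + A + A directly by enumerating all triples (a,b,c) ∈ A³; |3A| = 25.
Step 5: Check 25 ≤ 109.7600? Yes ✓.

K = 14/5, Plünnecke-Ruzsa bound K³|A| ≈ 109.7600, |3A| = 25, inequality holds.


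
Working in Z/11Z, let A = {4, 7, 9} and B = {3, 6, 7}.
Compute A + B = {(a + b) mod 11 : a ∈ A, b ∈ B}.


Work in Z/11Z: reduce every sum a + b modulo 11.
Enumerate all 9 pairs:
a = 4: 4+3=7, 4+6=10, 4+7=0
a = 7: 7+3=10, 7+6=2, 7+7=3
a = 9: 9+3=1, 9+6=4, 9+7=5
Distinct residues collected: {0, 1, 2, 3, 4, 5, 7, 10}
|A + B| = 8 (out of 11 total residues).

A + B = {0, 1, 2, 3, 4, 5, 7, 10}


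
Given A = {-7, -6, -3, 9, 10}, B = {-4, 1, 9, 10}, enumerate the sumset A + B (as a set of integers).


A + B = {a + b : a ∈ A, b ∈ B}.
Enumerate all |A|·|B| = 5·4 = 20 pairs (a, b) and collect distinct sums.
a = -7: -7+-4=-11, -7+1=-6, -7+9=2, -7+10=3
a = -6: -6+-4=-10, -6+1=-5, -6+9=3, -6+10=4
a = -3: -3+-4=-7, -3+1=-2, -3+9=6, -3+10=7
a = 9: 9+-4=5, 9+1=10, 9+9=18, 9+10=19
a = 10: 10+-4=6, 10+1=11, 10+9=19, 10+10=20
Collecting distinct sums: A + B = {-11, -10, -7, -6, -5, -2, 2, 3, 4, 5, 6, 7, 10, 11, 18, 19, 20}
|A + B| = 17

A + B = {-11, -10, -7, -6, -5, -2, 2, 3, 4, 5, 6, 7, 10, 11, 18, 19, 20}


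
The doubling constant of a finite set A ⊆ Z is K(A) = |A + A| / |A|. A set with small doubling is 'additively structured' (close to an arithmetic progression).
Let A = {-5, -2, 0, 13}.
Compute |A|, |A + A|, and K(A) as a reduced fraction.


|A| = 4.
Compute A + A by enumerating all 16 pairs.
A + A = {-10, -7, -5, -4, -2, 0, 8, 11, 13, 26}, so |A + A| = 10.
K = |A + A| / |A| = 10/4 = 5/2 ≈ 2.5000.
Reference: AP of size 4 gives K = 7/4 ≈ 1.7500; a fully generic set of size 4 gives K ≈ 2.5000.

|A| = 4, |A + A| = 10, K = 10/4 = 5/2.


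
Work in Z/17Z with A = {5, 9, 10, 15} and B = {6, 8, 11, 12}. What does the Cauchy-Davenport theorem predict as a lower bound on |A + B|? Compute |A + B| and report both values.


Cauchy-Davenport: |A + B| ≥ min(p, |A| + |B| - 1) for A, B nonempty in Z/pZ.
|A| = 4, |B| = 4, p = 17.
CD lower bound = min(17, 4 + 4 - 1) = min(17, 7) = 7.
Compute A + B mod 17 directly:
a = 5: 5+6=11, 5+8=13, 5+11=16, 5+12=0
a = 9: 9+6=15, 9+8=0, 9+11=3, 9+12=4
a = 10: 10+6=16, 10+8=1, 10+11=4, 10+12=5
a = 15: 15+6=4, 15+8=6, 15+11=9, 15+12=10
A + B = {0, 1, 3, 4, 5, 6, 9, 10, 11, 13, 15, 16}, so |A + B| = 12.
Verify: 12 ≥ 7? Yes ✓.

CD lower bound = 7, actual |A + B| = 12.


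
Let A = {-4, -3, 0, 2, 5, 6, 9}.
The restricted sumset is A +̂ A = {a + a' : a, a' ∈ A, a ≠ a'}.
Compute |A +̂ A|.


Restricted sumset: A +̂ A = {a + a' : a ∈ A, a' ∈ A, a ≠ a'}.
Equivalently, take A + A and drop any sum 2a that is achievable ONLY as a + a for a ∈ A (i.e. sums representable only with equal summands).
Enumerate pairs (a, a') with a < a' (symmetric, so each unordered pair gives one sum; this covers all a ≠ a'):
  -4 + -3 = -7
  -4 + 0 = -4
  -4 + 2 = -2
  -4 + 5 = 1
  -4 + 6 = 2
  -4 + 9 = 5
  -3 + 0 = -3
  -3 + 2 = -1
  -3 + 5 = 2
  -3 + 6 = 3
  -3 + 9 = 6
  0 + 2 = 2
  0 + 5 = 5
  0 + 6 = 6
  0 + 9 = 9
  2 + 5 = 7
  2 + 6 = 8
  2 + 9 = 11
  5 + 6 = 11
  5 + 9 = 14
  6 + 9 = 15
Collected distinct sums: {-7, -4, -3, -2, -1, 1, 2, 3, 5, 6, 7, 8, 9, 11, 14, 15}
|A +̂ A| = 16
(Reference bound: |A +̂ A| ≥ 2|A| - 3 for |A| ≥ 2, with |A| = 7 giving ≥ 11.)

|A +̂ A| = 16


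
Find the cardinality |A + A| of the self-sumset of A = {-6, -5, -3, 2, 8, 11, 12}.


A + A = {a + a' : a, a' ∈ A}; |A| = 7.
General bounds: 2|A| - 1 ≤ |A + A| ≤ |A|(|A|+1)/2, i.e. 13 ≤ |A + A| ≤ 28.
Lower bound 2|A|-1 is attained iff A is an arithmetic progression.
Enumerate sums a + a' for a ≤ a' (symmetric, so this suffices):
a = -6: -6+-6=-12, -6+-5=-11, -6+-3=-9, -6+2=-4, -6+8=2, -6+11=5, -6+12=6
a = -5: -5+-5=-10, -5+-3=-8, -5+2=-3, -5+8=3, -5+11=6, -5+12=7
a = -3: -3+-3=-6, -3+2=-1, -3+8=5, -3+11=8, -3+12=9
a = 2: 2+2=4, 2+8=10, 2+11=13, 2+12=14
a = 8: 8+8=16, 8+11=19, 8+12=20
a = 11: 11+11=22, 11+12=23
a = 12: 12+12=24
Distinct sums: {-12, -11, -10, -9, -8, -6, -4, -3, -1, 2, 3, 4, 5, 6, 7, 8, 9, 10, 13, 14, 16, 19, 20, 22, 23, 24}
|A + A| = 26

|A + A| = 26


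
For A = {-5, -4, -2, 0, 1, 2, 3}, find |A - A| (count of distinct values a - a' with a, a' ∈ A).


A - A = {a - a' : a, a' ∈ A}; |A| = 7.
Bounds: 2|A|-1 ≤ |A - A| ≤ |A|² - |A| + 1, i.e. 13 ≤ |A - A| ≤ 43.
Note: 0 ∈ A - A always (from a - a). The set is symmetric: if d ∈ A - A then -d ∈ A - A.
Enumerate nonzero differences d = a - a' with a > a' (then include -d):
Positive differences: {1, 2, 3, 4, 5, 6, 7, 8}
Full difference set: {0} ∪ (positive diffs) ∪ (negative diffs).
|A - A| = 1 + 2·8 = 17 (matches direct enumeration: 17).

|A - A| = 17


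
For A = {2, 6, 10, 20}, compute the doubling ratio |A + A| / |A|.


|A| = 4.
Compute A + A by enumerating all 16 pairs.
A + A = {4, 8, 12, 16, 20, 22, 26, 30, 40}, so |A + A| = 9.
K = |A + A| / |A| = 9/4 (already in lowest terms) ≈ 2.2500.
Reference: AP of size 4 gives K = 7/4 ≈ 1.7500; a fully generic set of size 4 gives K ≈ 2.5000.

|A| = 4, |A + A| = 9, K = 9/4.


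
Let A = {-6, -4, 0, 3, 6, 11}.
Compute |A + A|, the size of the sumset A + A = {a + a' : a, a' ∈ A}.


A + A = {a + a' : a, a' ∈ A}; |A| = 6.
General bounds: 2|A| - 1 ≤ |A + A| ≤ |A|(|A|+1)/2, i.e. 11 ≤ |A + A| ≤ 21.
Lower bound 2|A|-1 is attained iff A is an arithmetic progression.
Enumerate sums a + a' for a ≤ a' (symmetric, so this suffices):
a = -6: -6+-6=-12, -6+-4=-10, -6+0=-6, -6+3=-3, -6+6=0, -6+11=5
a = -4: -4+-4=-8, -4+0=-4, -4+3=-1, -4+6=2, -4+11=7
a = 0: 0+0=0, 0+3=3, 0+6=6, 0+11=11
a = 3: 3+3=6, 3+6=9, 3+11=14
a = 6: 6+6=12, 6+11=17
a = 11: 11+11=22
Distinct sums: {-12, -10, -8, -6, -4, -3, -1, 0, 2, 3, 5, 6, 7, 9, 11, 12, 14, 17, 22}
|A + A| = 19

|A + A| = 19


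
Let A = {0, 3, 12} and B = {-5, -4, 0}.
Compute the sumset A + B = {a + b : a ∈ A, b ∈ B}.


A + B = {a + b : a ∈ A, b ∈ B}.
Enumerate all |A|·|B| = 3·3 = 9 pairs (a, b) and collect distinct sums.
a = 0: 0+-5=-5, 0+-4=-4, 0+0=0
a = 3: 3+-5=-2, 3+-4=-1, 3+0=3
a = 12: 12+-5=7, 12+-4=8, 12+0=12
Collecting distinct sums: A + B = {-5, -4, -2, -1, 0, 3, 7, 8, 12}
|A + B| = 9

A + B = {-5, -4, -2, -1, 0, 3, 7, 8, 12}


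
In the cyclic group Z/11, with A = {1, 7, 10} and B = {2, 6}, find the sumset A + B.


Work in Z/11Z: reduce every sum a + b modulo 11.
Enumerate all 6 pairs:
a = 1: 1+2=3, 1+6=7
a = 7: 7+2=9, 7+6=2
a = 10: 10+2=1, 10+6=5
Distinct residues collected: {1, 2, 3, 5, 7, 9}
|A + B| = 6 (out of 11 total residues).

A + B = {1, 2, 3, 5, 7, 9}


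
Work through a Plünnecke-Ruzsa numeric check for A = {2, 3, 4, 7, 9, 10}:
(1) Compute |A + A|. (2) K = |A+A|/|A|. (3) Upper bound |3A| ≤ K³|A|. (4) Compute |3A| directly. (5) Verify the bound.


|A| = 6.
Step 1: Compute A + A by enumerating all 36 pairs.
A + A = {4, 5, 6, 7, 8, 9, 10, 11, 12, 13, 14, 16, 17, 18, 19, 20}, so |A + A| = 16.
Step 2: Doubling constant K = |A + A|/|A| = 16/6 = 16/6 ≈ 2.6667.
Step 3: Plünnecke-Ruzsa gives |3A| ≤ K³·|A| = (2.6667)³ · 6 ≈ 113.7778.
Step 4: Compute 3A = A + A + A directly by enumerating all triples (a,b,c) ∈ A³; |3A| = 25.
Step 5: Check 25 ≤ 113.7778? Yes ✓.

K = 16/6, Plünnecke-Ruzsa bound K³|A| ≈ 113.7778, |3A| = 25, inequality holds.


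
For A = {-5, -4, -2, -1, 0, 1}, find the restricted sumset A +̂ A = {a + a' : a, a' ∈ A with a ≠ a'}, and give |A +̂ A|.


Restricted sumset: A +̂ A = {a + a' : a ∈ A, a' ∈ A, a ≠ a'}.
Equivalently, take A + A and drop any sum 2a that is achievable ONLY as a + a for a ∈ A (i.e. sums representable only with equal summands).
Enumerate pairs (a, a') with a < a' (symmetric, so each unordered pair gives one sum; this covers all a ≠ a'):
  -5 + -4 = -9
  -5 + -2 = -7
  -5 + -1 = -6
  -5 + 0 = -5
  -5 + 1 = -4
  -4 + -2 = -6
  -4 + -1 = -5
  -4 + 0 = -4
  -4 + 1 = -3
  -2 + -1 = -3
  -2 + 0 = -2
  -2 + 1 = -1
  -1 + 0 = -1
  -1 + 1 = 0
  0 + 1 = 1
Collected distinct sums: {-9, -7, -6, -5, -4, -3, -2, -1, 0, 1}
|A +̂ A| = 10
(Reference bound: |A +̂ A| ≥ 2|A| - 3 for |A| ≥ 2, with |A| = 6 giving ≥ 9.)

|A +̂ A| = 10


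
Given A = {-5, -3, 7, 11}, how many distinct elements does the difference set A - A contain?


A - A = {a - a' : a, a' ∈ A}; |A| = 4.
Bounds: 2|A|-1 ≤ |A - A| ≤ |A|² - |A| + 1, i.e. 7 ≤ |A - A| ≤ 13.
Note: 0 ∈ A - A always (from a - a). The set is symmetric: if d ∈ A - A then -d ∈ A - A.
Enumerate nonzero differences d = a - a' with a > a' (then include -d):
Positive differences: {2, 4, 10, 12, 14, 16}
Full difference set: {0} ∪ (positive diffs) ∪ (negative diffs).
|A - A| = 1 + 2·6 = 13 (matches direct enumeration: 13).

|A - A| = 13


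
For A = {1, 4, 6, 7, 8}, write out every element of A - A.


A - A = {a - a' : a, a' ∈ A}.
Compute a - a' for each ordered pair (a, a'):
a = 1: 1-1=0, 1-4=-3, 1-6=-5, 1-7=-6, 1-8=-7
a = 4: 4-1=3, 4-4=0, 4-6=-2, 4-7=-3, 4-8=-4
a = 6: 6-1=5, 6-4=2, 6-6=0, 6-7=-1, 6-8=-2
a = 7: 7-1=6, 7-4=3, 7-6=1, 7-7=0, 7-8=-1
a = 8: 8-1=7, 8-4=4, 8-6=2, 8-7=1, 8-8=0
Collecting distinct values (and noting 0 appears from a-a):
A - A = {-7, -6, -5, -4, -3, -2, -1, 0, 1, 2, 3, 4, 5, 6, 7}
|A - A| = 15

A - A = {-7, -6, -5, -4, -3, -2, -1, 0, 1, 2, 3, 4, 5, 6, 7}


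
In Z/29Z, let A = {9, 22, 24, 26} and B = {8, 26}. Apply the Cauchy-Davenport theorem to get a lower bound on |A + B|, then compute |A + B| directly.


Cauchy-Davenport: |A + B| ≥ min(p, |A| + |B| - 1) for A, B nonempty in Z/pZ.
|A| = 4, |B| = 2, p = 29.
CD lower bound = min(29, 4 + 2 - 1) = min(29, 5) = 5.
Compute A + B mod 29 directly:
a = 9: 9+8=17, 9+26=6
a = 22: 22+8=1, 22+26=19
a = 24: 24+8=3, 24+26=21
a = 26: 26+8=5, 26+26=23
A + B = {1, 3, 5, 6, 17, 19, 21, 23}, so |A + B| = 8.
Verify: 8 ≥ 5? Yes ✓.

CD lower bound = 5, actual |A + B| = 8.


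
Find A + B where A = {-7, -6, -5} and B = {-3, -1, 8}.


A + B = {a + b : a ∈ A, b ∈ B}.
Enumerate all |A|·|B| = 3·3 = 9 pairs (a, b) and collect distinct sums.
a = -7: -7+-3=-10, -7+-1=-8, -7+8=1
a = -6: -6+-3=-9, -6+-1=-7, -6+8=2
a = -5: -5+-3=-8, -5+-1=-6, -5+8=3
Collecting distinct sums: A + B = {-10, -9, -8, -7, -6, 1, 2, 3}
|A + B| = 8

A + B = {-10, -9, -8, -7, -6, 1, 2, 3}


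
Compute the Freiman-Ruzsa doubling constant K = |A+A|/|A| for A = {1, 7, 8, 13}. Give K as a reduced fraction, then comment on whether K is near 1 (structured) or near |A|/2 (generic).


|A| = 4.
Compute A + A by enumerating all 16 pairs.
A + A = {2, 8, 9, 14, 15, 16, 20, 21, 26}, so |A + A| = 9.
K = |A + A| / |A| = 9/4 (already in lowest terms) ≈ 2.2500.
Reference: AP of size 4 gives K = 7/4 ≈ 1.7500; a fully generic set of size 4 gives K ≈ 2.5000.

|A| = 4, |A + A| = 9, K = 9/4.


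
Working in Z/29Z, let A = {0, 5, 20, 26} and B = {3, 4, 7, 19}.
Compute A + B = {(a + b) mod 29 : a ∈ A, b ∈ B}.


Work in Z/29Z: reduce every sum a + b modulo 29.
Enumerate all 16 pairs:
a = 0: 0+3=3, 0+4=4, 0+7=7, 0+19=19
a = 5: 5+3=8, 5+4=9, 5+7=12, 5+19=24
a = 20: 20+3=23, 20+4=24, 20+7=27, 20+19=10
a = 26: 26+3=0, 26+4=1, 26+7=4, 26+19=16
Distinct residues collected: {0, 1, 3, 4, 7, 8, 9, 10, 12, 16, 19, 23, 24, 27}
|A + B| = 14 (out of 29 total residues).

A + B = {0, 1, 3, 4, 7, 8, 9, 10, 12, 16, 19, 23, 24, 27}


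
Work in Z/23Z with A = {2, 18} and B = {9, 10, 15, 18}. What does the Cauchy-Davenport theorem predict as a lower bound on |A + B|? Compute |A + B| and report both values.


Cauchy-Davenport: |A + B| ≥ min(p, |A| + |B| - 1) for A, B nonempty in Z/pZ.
|A| = 2, |B| = 4, p = 23.
CD lower bound = min(23, 2 + 4 - 1) = min(23, 5) = 5.
Compute A + B mod 23 directly:
a = 2: 2+9=11, 2+10=12, 2+15=17, 2+18=20
a = 18: 18+9=4, 18+10=5, 18+15=10, 18+18=13
A + B = {4, 5, 10, 11, 12, 13, 17, 20}, so |A + B| = 8.
Verify: 8 ≥ 5? Yes ✓.

CD lower bound = 5, actual |A + B| = 8.


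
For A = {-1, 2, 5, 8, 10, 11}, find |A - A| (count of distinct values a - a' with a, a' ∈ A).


A - A = {a - a' : a, a' ∈ A}; |A| = 6.
Bounds: 2|A|-1 ≤ |A - A| ≤ |A|² - |A| + 1, i.e. 11 ≤ |A - A| ≤ 31.
Note: 0 ∈ A - A always (from a - a). The set is symmetric: if d ∈ A - A then -d ∈ A - A.
Enumerate nonzero differences d = a - a' with a > a' (then include -d):
Positive differences: {1, 2, 3, 5, 6, 8, 9, 11, 12}
Full difference set: {0} ∪ (positive diffs) ∪ (negative diffs).
|A - A| = 1 + 2·9 = 19 (matches direct enumeration: 19).

|A - A| = 19


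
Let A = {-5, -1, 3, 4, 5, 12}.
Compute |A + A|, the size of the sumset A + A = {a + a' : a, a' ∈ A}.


A + A = {a + a' : a, a' ∈ A}; |A| = 6.
General bounds: 2|A| - 1 ≤ |A + A| ≤ |A|(|A|+1)/2, i.e. 11 ≤ |A + A| ≤ 21.
Lower bound 2|A|-1 is attained iff A is an arithmetic progression.
Enumerate sums a + a' for a ≤ a' (symmetric, so this suffices):
a = -5: -5+-5=-10, -5+-1=-6, -5+3=-2, -5+4=-1, -5+5=0, -5+12=7
a = -1: -1+-1=-2, -1+3=2, -1+4=3, -1+5=4, -1+12=11
a = 3: 3+3=6, 3+4=7, 3+5=8, 3+12=15
a = 4: 4+4=8, 4+5=9, 4+12=16
a = 5: 5+5=10, 5+12=17
a = 12: 12+12=24
Distinct sums: {-10, -6, -2, -1, 0, 2, 3, 4, 6, 7, 8, 9, 10, 11, 15, 16, 17, 24}
|A + A| = 18

|A + A| = 18


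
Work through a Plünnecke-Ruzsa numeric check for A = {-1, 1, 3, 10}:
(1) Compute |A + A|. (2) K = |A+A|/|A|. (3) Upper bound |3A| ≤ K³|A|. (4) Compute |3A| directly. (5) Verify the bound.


|A| = 4.
Step 1: Compute A + A by enumerating all 16 pairs.
A + A = {-2, 0, 2, 4, 6, 9, 11, 13, 20}, so |A + A| = 9.
Step 2: Doubling constant K = |A + A|/|A| = 9/4 = 9/4 ≈ 2.2500.
Step 3: Plünnecke-Ruzsa gives |3A| ≤ K³·|A| = (2.2500)³ · 4 ≈ 45.5625.
Step 4: Compute 3A = A + A + A directly by enumerating all triples (a,b,c) ∈ A³; |3A| = 16.
Step 5: Check 16 ≤ 45.5625? Yes ✓.

K = 9/4, Plünnecke-Ruzsa bound K³|A| ≈ 45.5625, |3A| = 16, inequality holds.


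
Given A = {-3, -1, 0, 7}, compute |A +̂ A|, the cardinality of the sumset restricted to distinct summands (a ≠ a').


Restricted sumset: A +̂ A = {a + a' : a ∈ A, a' ∈ A, a ≠ a'}.
Equivalently, take A + A and drop any sum 2a that is achievable ONLY as a + a for a ∈ A (i.e. sums representable only with equal summands).
Enumerate pairs (a, a') with a < a' (symmetric, so each unordered pair gives one sum; this covers all a ≠ a'):
  -3 + -1 = -4
  -3 + 0 = -3
  -3 + 7 = 4
  -1 + 0 = -1
  -1 + 7 = 6
  0 + 7 = 7
Collected distinct sums: {-4, -3, -1, 4, 6, 7}
|A +̂ A| = 6
(Reference bound: |A +̂ A| ≥ 2|A| - 3 for |A| ≥ 2, with |A| = 4 giving ≥ 5.)

|A +̂ A| = 6


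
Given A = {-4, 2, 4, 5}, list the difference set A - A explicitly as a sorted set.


A - A = {a - a' : a, a' ∈ A}.
Compute a - a' for each ordered pair (a, a'):
a = -4: -4--4=0, -4-2=-6, -4-4=-8, -4-5=-9
a = 2: 2--4=6, 2-2=0, 2-4=-2, 2-5=-3
a = 4: 4--4=8, 4-2=2, 4-4=0, 4-5=-1
a = 5: 5--4=9, 5-2=3, 5-4=1, 5-5=0
Collecting distinct values (and noting 0 appears from a-a):
A - A = {-9, -8, -6, -3, -2, -1, 0, 1, 2, 3, 6, 8, 9}
|A - A| = 13

A - A = {-9, -8, -6, -3, -2, -1, 0, 1, 2, 3, 6, 8, 9}


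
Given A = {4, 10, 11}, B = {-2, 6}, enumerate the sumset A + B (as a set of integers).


A + B = {a + b : a ∈ A, b ∈ B}.
Enumerate all |A|·|B| = 3·2 = 6 pairs (a, b) and collect distinct sums.
a = 4: 4+-2=2, 4+6=10
a = 10: 10+-2=8, 10+6=16
a = 11: 11+-2=9, 11+6=17
Collecting distinct sums: A + B = {2, 8, 9, 10, 16, 17}
|A + B| = 6

A + B = {2, 8, 9, 10, 16, 17}


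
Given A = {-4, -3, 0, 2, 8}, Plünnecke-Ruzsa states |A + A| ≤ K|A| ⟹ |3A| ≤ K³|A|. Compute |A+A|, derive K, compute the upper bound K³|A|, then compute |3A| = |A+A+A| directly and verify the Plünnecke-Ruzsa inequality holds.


|A| = 5.
Step 1: Compute A + A by enumerating all 25 pairs.
A + A = {-8, -7, -6, -4, -3, -2, -1, 0, 2, 4, 5, 8, 10, 16}, so |A + A| = 14.
Step 2: Doubling constant K = |A + A|/|A| = 14/5 = 14/5 ≈ 2.8000.
Step 3: Plünnecke-Ruzsa gives |3A| ≤ K³·|A| = (2.8000)³ · 5 ≈ 109.7600.
Step 4: Compute 3A = A + A + A directly by enumerating all triples (a,b,c) ∈ A³; |3A| = 26.
Step 5: Check 26 ≤ 109.7600? Yes ✓.

K = 14/5, Plünnecke-Ruzsa bound K³|A| ≈ 109.7600, |3A| = 26, inequality holds.


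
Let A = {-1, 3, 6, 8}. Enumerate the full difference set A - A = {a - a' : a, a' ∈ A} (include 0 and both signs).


A - A = {a - a' : a, a' ∈ A}.
Compute a - a' for each ordered pair (a, a'):
a = -1: -1--1=0, -1-3=-4, -1-6=-7, -1-8=-9
a = 3: 3--1=4, 3-3=0, 3-6=-3, 3-8=-5
a = 6: 6--1=7, 6-3=3, 6-6=0, 6-8=-2
a = 8: 8--1=9, 8-3=5, 8-6=2, 8-8=0
Collecting distinct values (and noting 0 appears from a-a):
A - A = {-9, -7, -5, -4, -3, -2, 0, 2, 3, 4, 5, 7, 9}
|A - A| = 13

A - A = {-9, -7, -5, -4, -3, -2, 0, 2, 3, 4, 5, 7, 9}


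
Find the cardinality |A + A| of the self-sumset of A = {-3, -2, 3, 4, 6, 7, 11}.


A + A = {a + a' : a, a' ∈ A}; |A| = 7.
General bounds: 2|A| - 1 ≤ |A + A| ≤ |A|(|A|+1)/2, i.e. 13 ≤ |A + A| ≤ 28.
Lower bound 2|A|-1 is attained iff A is an arithmetic progression.
Enumerate sums a + a' for a ≤ a' (symmetric, so this suffices):
a = -3: -3+-3=-6, -3+-2=-5, -3+3=0, -3+4=1, -3+6=3, -3+7=4, -3+11=8
a = -2: -2+-2=-4, -2+3=1, -2+4=2, -2+6=4, -2+7=5, -2+11=9
a = 3: 3+3=6, 3+4=7, 3+6=9, 3+7=10, 3+11=14
a = 4: 4+4=8, 4+6=10, 4+7=11, 4+11=15
a = 6: 6+6=12, 6+7=13, 6+11=17
a = 7: 7+7=14, 7+11=18
a = 11: 11+11=22
Distinct sums: {-6, -5, -4, 0, 1, 2, 3, 4, 5, 6, 7, 8, 9, 10, 11, 12, 13, 14, 15, 17, 18, 22}
|A + A| = 22

|A + A| = 22


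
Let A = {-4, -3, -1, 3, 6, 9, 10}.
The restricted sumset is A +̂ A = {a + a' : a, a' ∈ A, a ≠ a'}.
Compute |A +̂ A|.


Restricted sumset: A +̂ A = {a + a' : a ∈ A, a' ∈ A, a ≠ a'}.
Equivalently, take A + A and drop any sum 2a that is achievable ONLY as a + a for a ∈ A (i.e. sums representable only with equal summands).
Enumerate pairs (a, a') with a < a' (symmetric, so each unordered pair gives one sum; this covers all a ≠ a'):
  -4 + -3 = -7
  -4 + -1 = -5
  -4 + 3 = -1
  -4 + 6 = 2
  -4 + 9 = 5
  -4 + 10 = 6
  -3 + -1 = -4
  -3 + 3 = 0
  -3 + 6 = 3
  -3 + 9 = 6
  -3 + 10 = 7
  -1 + 3 = 2
  -1 + 6 = 5
  -1 + 9 = 8
  -1 + 10 = 9
  3 + 6 = 9
  3 + 9 = 12
  3 + 10 = 13
  6 + 9 = 15
  6 + 10 = 16
  9 + 10 = 19
Collected distinct sums: {-7, -5, -4, -1, 0, 2, 3, 5, 6, 7, 8, 9, 12, 13, 15, 16, 19}
|A +̂ A| = 17
(Reference bound: |A +̂ A| ≥ 2|A| - 3 for |A| ≥ 2, with |A| = 7 giving ≥ 11.)

|A +̂ A| = 17


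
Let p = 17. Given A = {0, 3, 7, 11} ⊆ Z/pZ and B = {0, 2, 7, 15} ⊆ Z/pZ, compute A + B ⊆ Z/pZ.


Work in Z/17Z: reduce every sum a + b modulo 17.
Enumerate all 16 pairs:
a = 0: 0+0=0, 0+2=2, 0+7=7, 0+15=15
a = 3: 3+0=3, 3+2=5, 3+7=10, 3+15=1
a = 7: 7+0=7, 7+2=9, 7+7=14, 7+15=5
a = 11: 11+0=11, 11+2=13, 11+7=1, 11+15=9
Distinct residues collected: {0, 1, 2, 3, 5, 7, 9, 10, 11, 13, 14, 15}
|A + B| = 12 (out of 17 total residues).

A + B = {0, 1, 2, 3, 5, 7, 9, 10, 11, 13, 14, 15}


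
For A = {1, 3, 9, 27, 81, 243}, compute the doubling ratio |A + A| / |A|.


|A| = 6.
Compute A + A by enumerating all 36 pairs.
A + A = {2, 4, 6, 10, 12, 18, 28, 30, 36, 54, 82, 84, 90, 108, 162, 244, 246, 252, 270, 324, 486}, so |A + A| = 21.
K = |A + A| / |A| = 21/6 = 7/2 ≈ 3.5000.
Reference: AP of size 6 gives K = 11/6 ≈ 1.8333; a fully generic set of size 6 gives K ≈ 3.5000.

|A| = 6, |A + A| = 21, K = 21/6 = 7/2.


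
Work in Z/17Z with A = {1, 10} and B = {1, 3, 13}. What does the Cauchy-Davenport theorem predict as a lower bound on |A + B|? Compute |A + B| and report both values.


Cauchy-Davenport: |A + B| ≥ min(p, |A| + |B| - 1) for A, B nonempty in Z/pZ.
|A| = 2, |B| = 3, p = 17.
CD lower bound = min(17, 2 + 3 - 1) = min(17, 4) = 4.
Compute A + B mod 17 directly:
a = 1: 1+1=2, 1+3=4, 1+13=14
a = 10: 10+1=11, 10+3=13, 10+13=6
A + B = {2, 4, 6, 11, 13, 14}, so |A + B| = 6.
Verify: 6 ≥ 4? Yes ✓.

CD lower bound = 4, actual |A + B| = 6.


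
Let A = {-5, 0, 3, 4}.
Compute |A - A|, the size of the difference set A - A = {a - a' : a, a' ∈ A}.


A - A = {a - a' : a, a' ∈ A}; |A| = 4.
Bounds: 2|A|-1 ≤ |A - A| ≤ |A|² - |A| + 1, i.e. 7 ≤ |A - A| ≤ 13.
Note: 0 ∈ A - A always (from a - a). The set is symmetric: if d ∈ A - A then -d ∈ A - A.
Enumerate nonzero differences d = a - a' with a > a' (then include -d):
Positive differences: {1, 3, 4, 5, 8, 9}
Full difference set: {0} ∪ (positive diffs) ∪ (negative diffs).
|A - A| = 1 + 2·6 = 13 (matches direct enumeration: 13).

|A - A| = 13


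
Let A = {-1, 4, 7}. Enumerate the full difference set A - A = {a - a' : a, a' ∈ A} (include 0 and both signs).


A - A = {a - a' : a, a' ∈ A}.
Compute a - a' for each ordered pair (a, a'):
a = -1: -1--1=0, -1-4=-5, -1-7=-8
a = 4: 4--1=5, 4-4=0, 4-7=-3
a = 7: 7--1=8, 7-4=3, 7-7=0
Collecting distinct values (and noting 0 appears from a-a):
A - A = {-8, -5, -3, 0, 3, 5, 8}
|A - A| = 7

A - A = {-8, -5, -3, 0, 3, 5, 8}


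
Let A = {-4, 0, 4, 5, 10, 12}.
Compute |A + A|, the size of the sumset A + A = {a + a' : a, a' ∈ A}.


A + A = {a + a' : a, a' ∈ A}; |A| = 6.
General bounds: 2|A| - 1 ≤ |A + A| ≤ |A|(|A|+1)/2, i.e. 11 ≤ |A + A| ≤ 21.
Lower bound 2|A|-1 is attained iff A is an arithmetic progression.
Enumerate sums a + a' for a ≤ a' (symmetric, so this suffices):
a = -4: -4+-4=-8, -4+0=-4, -4+4=0, -4+5=1, -4+10=6, -4+12=8
a = 0: 0+0=0, 0+4=4, 0+5=5, 0+10=10, 0+12=12
a = 4: 4+4=8, 4+5=9, 4+10=14, 4+12=16
a = 5: 5+5=10, 5+10=15, 5+12=17
a = 10: 10+10=20, 10+12=22
a = 12: 12+12=24
Distinct sums: {-8, -4, 0, 1, 4, 5, 6, 8, 9, 10, 12, 14, 15, 16, 17, 20, 22, 24}
|A + A| = 18

|A + A| = 18


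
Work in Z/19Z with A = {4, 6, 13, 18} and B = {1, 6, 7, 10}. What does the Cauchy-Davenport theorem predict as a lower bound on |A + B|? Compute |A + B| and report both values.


Cauchy-Davenport: |A + B| ≥ min(p, |A| + |B| - 1) for A, B nonempty in Z/pZ.
|A| = 4, |B| = 4, p = 19.
CD lower bound = min(19, 4 + 4 - 1) = min(19, 7) = 7.
Compute A + B mod 19 directly:
a = 4: 4+1=5, 4+6=10, 4+7=11, 4+10=14
a = 6: 6+1=7, 6+6=12, 6+7=13, 6+10=16
a = 13: 13+1=14, 13+6=0, 13+7=1, 13+10=4
a = 18: 18+1=0, 18+6=5, 18+7=6, 18+10=9
A + B = {0, 1, 4, 5, 6, 7, 9, 10, 11, 12, 13, 14, 16}, so |A + B| = 13.
Verify: 13 ≥ 7? Yes ✓.

CD lower bound = 7, actual |A + B| = 13.


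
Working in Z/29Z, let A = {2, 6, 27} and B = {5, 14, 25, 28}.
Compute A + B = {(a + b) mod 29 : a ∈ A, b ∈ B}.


Work in Z/29Z: reduce every sum a + b modulo 29.
Enumerate all 12 pairs:
a = 2: 2+5=7, 2+14=16, 2+25=27, 2+28=1
a = 6: 6+5=11, 6+14=20, 6+25=2, 6+28=5
a = 27: 27+5=3, 27+14=12, 27+25=23, 27+28=26
Distinct residues collected: {1, 2, 3, 5, 7, 11, 12, 16, 20, 23, 26, 27}
|A + B| = 12 (out of 29 total residues).

A + B = {1, 2, 3, 5, 7, 11, 12, 16, 20, 23, 26, 27}


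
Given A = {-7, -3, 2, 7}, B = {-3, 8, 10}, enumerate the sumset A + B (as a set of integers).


A + B = {a + b : a ∈ A, b ∈ B}.
Enumerate all |A|·|B| = 4·3 = 12 pairs (a, b) and collect distinct sums.
a = -7: -7+-3=-10, -7+8=1, -7+10=3
a = -3: -3+-3=-6, -3+8=5, -3+10=7
a = 2: 2+-3=-1, 2+8=10, 2+10=12
a = 7: 7+-3=4, 7+8=15, 7+10=17
Collecting distinct sums: A + B = {-10, -6, -1, 1, 3, 4, 5, 7, 10, 12, 15, 17}
|A + B| = 12

A + B = {-10, -6, -1, 1, 3, 4, 5, 7, 10, 12, 15, 17}


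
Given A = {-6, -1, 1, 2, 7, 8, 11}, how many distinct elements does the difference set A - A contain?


A - A = {a - a' : a, a' ∈ A}; |A| = 7.
Bounds: 2|A|-1 ≤ |A - A| ≤ |A|² - |A| + 1, i.e. 13 ≤ |A - A| ≤ 43.
Note: 0 ∈ A - A always (from a - a). The set is symmetric: if d ∈ A - A then -d ∈ A - A.
Enumerate nonzero differences d = a - a' with a > a' (then include -d):
Positive differences: {1, 2, 3, 4, 5, 6, 7, 8, 9, 10, 12, 13, 14, 17}
Full difference set: {0} ∪ (positive diffs) ∪ (negative diffs).
|A - A| = 1 + 2·14 = 29 (matches direct enumeration: 29).

|A - A| = 29


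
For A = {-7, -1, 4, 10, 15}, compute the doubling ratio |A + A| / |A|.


|A| = 5.
Compute A + A by enumerating all 25 pairs.
A + A = {-14, -8, -3, -2, 3, 8, 9, 14, 19, 20, 25, 30}, so |A + A| = 12.
K = |A + A| / |A| = 12/5 (already in lowest terms) ≈ 2.4000.
Reference: AP of size 5 gives K = 9/5 ≈ 1.8000; a fully generic set of size 5 gives K ≈ 3.0000.

|A| = 5, |A + A| = 12, K = 12/5.


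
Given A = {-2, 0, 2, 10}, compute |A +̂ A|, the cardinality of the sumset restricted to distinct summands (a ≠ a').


Restricted sumset: A +̂ A = {a + a' : a ∈ A, a' ∈ A, a ≠ a'}.
Equivalently, take A + A and drop any sum 2a that is achievable ONLY as a + a for a ∈ A (i.e. sums representable only with equal summands).
Enumerate pairs (a, a') with a < a' (symmetric, so each unordered pair gives one sum; this covers all a ≠ a'):
  -2 + 0 = -2
  -2 + 2 = 0
  -2 + 10 = 8
  0 + 2 = 2
  0 + 10 = 10
  2 + 10 = 12
Collected distinct sums: {-2, 0, 2, 8, 10, 12}
|A +̂ A| = 6
(Reference bound: |A +̂ A| ≥ 2|A| - 3 for |A| ≥ 2, with |A| = 4 giving ≥ 5.)

|A +̂ A| = 6


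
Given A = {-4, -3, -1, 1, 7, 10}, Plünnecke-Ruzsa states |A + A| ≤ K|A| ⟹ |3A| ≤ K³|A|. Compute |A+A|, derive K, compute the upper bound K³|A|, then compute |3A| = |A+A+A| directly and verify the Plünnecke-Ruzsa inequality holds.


|A| = 6.
Step 1: Compute A + A by enumerating all 36 pairs.
A + A = {-8, -7, -6, -5, -4, -3, -2, 0, 2, 3, 4, 6, 7, 8, 9, 11, 14, 17, 20}, so |A + A| = 19.
Step 2: Doubling constant K = |A + A|/|A| = 19/6 = 19/6 ≈ 3.1667.
Step 3: Plünnecke-Ruzsa gives |3A| ≤ K³·|A| = (3.1667)³ · 6 ≈ 190.5278.
Step 4: Compute 3A = A + A + A directly by enumerating all triples (a,b,c) ∈ A³; |3A| = 36.
Step 5: Check 36 ≤ 190.5278? Yes ✓.

K = 19/6, Plünnecke-Ruzsa bound K³|A| ≈ 190.5278, |3A| = 36, inequality holds.
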